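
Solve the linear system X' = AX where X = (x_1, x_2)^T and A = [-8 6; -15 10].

x_1(t) = c_1e^(t)sin(3t) + c_1e^(t)cos(3t) + c_2e^(t)sin(3t) - c_2e^(t)cos(3t), x_2(t) = c_1e^(t)sin(3t) + 2c_1e^(t)cos(3t) + 2c_2e^(t)sin(3t) - c_2e^(t)cos(3t)

Coefficient matrix A = [[-8, 6], [-15, 10]].
Characteristic polynomial det(A - λI) = λ^2 - 2λ + 10 = 0.
Eigenvalues λ = 1 ± 3i (complex conjugate pair).
For λ=1+3i: an eigenvector is (1,2) - i(1,1) = (1 - i, 2 - i).
A real fundamental pair from Re and Im of e^((1+3i)t)v: X_1 = e^(t)(cos(3t)·(1,2) + sin(3t)·(1,1)), X_2 = e^(t)(sin(3t)·(1,2) - cos(3t)·(1,1)).
General solution: c_1X_1 + c_2X_2.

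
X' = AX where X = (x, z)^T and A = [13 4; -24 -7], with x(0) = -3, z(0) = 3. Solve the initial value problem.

x(t) = -6e^(5t) + 3e^(t), z(t) = 12e^(5t) - 9e^(t)

Coefficient matrix A = [[13, 4], [-24, -7]].
Characteristic polynomial det(A - λI) = λ^2 - 6λ + 5 = 0.
Eigenvalues λ = 1, 5.
For λ=1: (A-λI) row 1 is [12, 4], so an eigenvector is (1, -3).
For λ=5: (A-λI) row 1 is [8, 4], so an eigenvector is (1, -2).
General solution: K_1e^(t)(1,-3) + K_2e^(5t)(1,-2).
Applying x(0)=-3, z(0)=3 gives K_1=3, K_2=-6.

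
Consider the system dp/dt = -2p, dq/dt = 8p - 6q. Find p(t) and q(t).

Coefficient matrix A = [[-2, 0], [8, -6]].
Characteristic polynomial det(A - λI) = λ^2 + 8λ + 12 = 0.
Eigenvalues λ = -2, -6.
For λ=-2: (A-λI) row 2 is [8, -4], so an eigenvector is (-1, -2).
For λ=-6: (A-λI) row 1 is [4, 0], so an eigenvector is (0, 1).
General solution: C_1e^(-2t)(-1,-2) + C_2e^(-6t)(0,1).

p(t) = -C_1e^(-2t), q(t) = -2C_1e^(-2t) + C_2e^(-6t)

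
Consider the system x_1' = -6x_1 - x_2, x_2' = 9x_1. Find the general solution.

Coefficient matrix A = [[-6, -1], [9, 0]].
Characteristic polynomial det(A - λI) = λ^2 + 6λ + 9 = 0.
Single eigenvalue λ = -3 with algebraic multiplicity 2.
Eigenvector v = (-1,3); generalized eigenvector w with (A-λI)w=v is (1,-2).
General solution: e^(-3t)[K_1·v + K_2·(t·v + w)].

x_1(t) = -K_1e^(-3t) - K_2te^(-3t) + K_2e^(-3t), x_2(t) = 3K_1e^(-3t) + 3K_2te^(-3t) - 2K_2e^(-3t)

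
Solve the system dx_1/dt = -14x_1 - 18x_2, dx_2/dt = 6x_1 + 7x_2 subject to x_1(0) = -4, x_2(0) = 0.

Coefficient matrix A = [[-14, -18], [6, 7]].
Characteristic polynomial det(A - λI) = λ^2 + 7λ + 10 = 0.
Eigenvalues λ = -2, -5.
For λ=-2: (A-λI) row 1 is [-12, -18], so an eigenvector is (-3, 2).
For λ=-5: (A-λI) row 1 is [-9, -18], so an eigenvector is (2, -1).
General solution: C_1e^(-2t)(-3,2) + C_2e^(-5t)(2,-1).
Applying x_1(0)=-4, x_2(0)=0 gives C_1=-4, C_2=-8.

x_1(t) = 12e^(-2t) - 16e^(-5t), x_2(t) = -8e^(-2t) + 8e^(-5t)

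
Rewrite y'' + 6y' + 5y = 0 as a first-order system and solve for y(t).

y(t) = C_1e^(-t) + C_2e^(-5t)

Let x_1 = y, x_2 = y'. Then x_1' = x_2 and x_2' = -5x_1 - 6x_2.
A = [[0,1],[-5,-6]]; det(A-λI) = λ^2 + 6λ + 5.
Eigenvalues λ = -1, -5 with eigenvectors (1,-1), (1,-5).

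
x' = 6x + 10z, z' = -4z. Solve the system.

x(t) = -c_1e^(6t) - c_2e^(-4t), z(t) = c_2e^(-4t)

Coefficient matrix A = [[6, 10], [0, -4]].
Characteristic polynomial det(A - λI) = λ^2 - 2λ - 24 = 0.
Eigenvalues λ = 6, -4.
For λ=6: (A-λI) row 1 is [0, 10], so an eigenvector is (-1, 0).
For λ=-4: (A-λI) row 1 is [10, 10], so an eigenvector is (-1, 1).
General solution: c_1e^(6t)(-1,0) + c_2e^(-4t)(-1,1).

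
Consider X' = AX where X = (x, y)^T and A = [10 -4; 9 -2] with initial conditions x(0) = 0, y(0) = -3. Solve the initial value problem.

Coefficient matrix A = [[10, -4], [9, -2]].
Characteristic polynomial det(A - λI) = λ^2 - 8λ + 16 = 0.
Single eigenvalue λ = 4 with algebraic multiplicity 2.
Eigenvector v = (2,3); generalized eigenvector w with (A-λI)w=v is (1,1).
General solution: e^(4t)[C_1·v + C_2·(t·v + w)].
Applying x(0)=0, y(0)=-3 gives C_1=-3, C_2=6.

x(t) = 12te^(4t), y(t) = 18te^(4t) - 3e^(4t)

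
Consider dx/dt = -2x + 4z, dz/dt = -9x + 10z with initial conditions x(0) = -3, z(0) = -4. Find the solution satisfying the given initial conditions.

x(t) = 2te^(4t) - 3e^(4t), z(t) = 3te^(4t) - 4e^(4t)

Coefficient matrix A = [[-2, 4], [-9, 10]].
Characteristic polynomial det(A - λI) = λ^2 - 8λ + 16 = 0.
Single eigenvalue λ = 4 with algebraic multiplicity 2.
Eigenvector v = (2,3); generalized eigenvector w with (A-λI)w=v is (1,2).
General solution: e^(4t)[c_1·v + c_2·(t·v + w)].
Applying x(0)=-3, z(0)=-4 gives c_1=-2, c_2=1.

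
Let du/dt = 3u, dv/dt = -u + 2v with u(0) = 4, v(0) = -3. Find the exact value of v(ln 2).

A = [[3,0],[-1,2]]; eigenvalues λ = 2, 3.
Eigenvectors: (0,1) for λ=2, (1,-1) for λ=3.
From the initial condition, c_1 = 1, c_2 = 4.
v(ln 2) = (1)(2^2)(1) + (4)(2^3)(-1) = -28.

-28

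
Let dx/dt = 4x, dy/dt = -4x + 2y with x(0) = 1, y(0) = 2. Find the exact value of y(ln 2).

-16

A = [[4,0],[-4,2]]; eigenvalues λ = 4, 2.
Eigenvectors: (-1,2) for λ=4, (0,1) for λ=2.
From the initial condition, c_1 = -1, c_2 = 4.
y(ln 2) = (-1)(2^4)(2) + (4)(2^2)(1) = -16.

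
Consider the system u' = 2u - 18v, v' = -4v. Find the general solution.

u(t) = -3c_1e^(-4t) + c_2e^(2t), v(t) = -c_1e^(-4t)

Coefficient matrix A = [[2, -18], [0, -4]].
Characteristic polynomial det(A - λI) = λ^2 + 2λ - 8 = 0.
Eigenvalues λ = -4, 2.
For λ=-4: (A-λI) row 1 is [6, -18], so an eigenvector is (-3, -1).
For λ=2: (A-λI) row 1 is [0, -18], so an eigenvector is (1, 0).
General solution: c_1e^(-4t)(-3,-1) + c_2e^(2t)(1,0).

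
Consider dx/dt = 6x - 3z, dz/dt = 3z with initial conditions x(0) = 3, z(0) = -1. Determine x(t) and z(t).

Coefficient matrix A = [[6, -3], [0, 3]].
Characteristic polynomial det(A - λI) = λ^2 - 9λ + 18 = 0.
Eigenvalues λ = 3, 6.
For λ=3: (A-λI) row 1 is [3, -3], so an eigenvector is (1, 1).
For λ=6: (A-λI) row 1 is [0, -3], so an eigenvector is (-1, 0).
General solution: c_1e^(3t)(1,1) + c_2e^(6t)(-1,0).
Applying x(0)=3, z(0)=-1 gives c_1=-1, c_2=-4.

x(t) = 4e^(6t) - e^(3t), z(t) = -e^(3t)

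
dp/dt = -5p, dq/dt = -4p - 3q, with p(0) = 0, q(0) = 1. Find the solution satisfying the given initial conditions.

Coefficient matrix A = [[-5, 0], [-4, -3]].
Characteristic polynomial det(A - λI) = λ^2 + 8λ + 15 = 0.
Eigenvalues λ = -5, -3.
For λ=-5: (A-λI) row 2 is [-4, 2], so an eigenvector is (-1, -2).
For λ=-3: (A-λI) row 1 is [-2, 0], so an eigenvector is (0, 1).
General solution: K_1e^(-5t)(-1,-2) + K_2e^(-3t)(0,1).
Applying p(0)=0, q(0)=1 gives K_1=0, K_2=1.

p(t) = 0, q(t) = e^(-3t)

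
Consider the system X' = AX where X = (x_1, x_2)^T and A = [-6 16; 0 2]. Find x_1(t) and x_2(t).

Coefficient matrix A = [[-6, 16], [0, 2]].
Characteristic polynomial det(A - λI) = λ^2 + 4λ - 12 = 0.
Eigenvalues λ = 2, -6.
For λ=2: (A-λI) row 1 is [-8, 16], so an eigenvector is (2, 1).
For λ=-6: (A-λI) row 1 is [0, 16], so an eigenvector is (1, 0).
General solution: C_1e^(2t)(2,1) + C_2e^(-6t)(1,0).

x_1(t) = 2C_1e^(2t) + C_2e^(-6t), x_2(t) = C_1e^(2t)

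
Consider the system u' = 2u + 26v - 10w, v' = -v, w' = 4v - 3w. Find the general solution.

Coefficient matrix A = [[2, 26, -10], [0, -1, 0], [0, 4, -3]].
det(A - λI) = 0 gives eigenvalues λ = 2, -3, -1.
For λ=2: eigenvector (1,0,0).
For λ=-3: eigenvector (2,0,1).
For λ=-1: eigenvector (-2,1,2).
General solution: K_1e^(2t)(1,0,0) + K_2e^(-3t)(2,0,1) + K_3e^(-t)(-2,1,2).

u(t) = K_1e^(2t) + 2K_2e^(-3t) - 2K_3e^(-t), v(t) = K_3e^(-t), w(t) = K_2e^(-3t) + 2K_3e^(-t)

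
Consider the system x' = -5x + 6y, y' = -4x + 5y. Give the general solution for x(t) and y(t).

x(t) = K_1e^(t) - 3K_2e^(-t), y(t) = K_1e^(t) - 2K_2e^(-t)

Coefficient matrix A = [[-5, 6], [-4, 5]].
Characteristic polynomial det(A - λI) = λ^2 - 1 = 0.
Eigenvalues λ = 1, -1.
For λ=1: (A-λI) row 1 is [-6, 6], so an eigenvector is (1, 1).
For λ=-1: (A-λI) row 1 is [-4, 6], so an eigenvector is (-3, -2).
General solution: K_1e^(t)(1,1) + K_2e^(-t)(-3,-2).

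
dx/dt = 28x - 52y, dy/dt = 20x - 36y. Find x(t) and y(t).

x(t) = 3C_1e^(-4t)sin(4t) + 2C_1e^(-4t)cos(4t) + 2C_2e^(-4t)sin(4t) - 3C_2e^(-4t)cos(4t), y(t) = 2C_1e^(-4t)sin(4t) + C_1e^(-4t)cos(4t) + C_2e^(-4t)sin(4t) - 2C_2e^(-4t)cos(4t)

Coefficient matrix A = [[28, -52], [20, -36]].
Characteristic polynomial det(A - λI) = λ^2 + 8λ + 32 = 0.
Eigenvalues λ = -4 ± 4i (complex conjugate pair).
For λ=-4+4i: an eigenvector is (2,1) - i(3,2) = (2 - 3i, 1 - 2i).
A real fundamental pair from Re and Im of e^((-4+4i)t)v: X_1 = e^(-4t)(cos(4t)·(2,1) + sin(4t)·(3,2)), X_2 = e^(-4t)(sin(4t)·(2,1) - cos(4t)·(3,2)).
General solution: C_1X_1 + C_2X_2.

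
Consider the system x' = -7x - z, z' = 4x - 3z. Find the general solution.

Coefficient matrix A = [[-7, -1], [4, -3]].
Characteristic polynomial det(A - λI) = λ^2 + 10λ + 25 = 0.
Single eigenvalue λ = -5 with algebraic multiplicity 2.
Eigenvector v = (-1,2); generalized eigenvector w with (A-λI)w=v is (2,-3).
General solution: e^(-5t)[K_1·v + K_2·(t·v + w)].

x(t) = -K_1e^(-5t) - K_2te^(-5t) + 2K_2e^(-5t), z(t) = 2K_1e^(-5t) + 2K_2te^(-5t) - 3K_2e^(-5t)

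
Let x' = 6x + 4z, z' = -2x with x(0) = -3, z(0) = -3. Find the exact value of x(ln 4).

A = [[6,4],[-2,0]]; eigenvalues λ = 4, 2.
Eigenvectors: (-2,1) for λ=4, (1,-1) for λ=2.
From the initial condition, c_1 = 6, c_2 = 9.
x(ln 4) = (6)(4^4)(-2) + (9)(4^2)(1) = -2928.

-2928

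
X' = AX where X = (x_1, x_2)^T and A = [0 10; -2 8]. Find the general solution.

x_1(t) = -K_1e^(4t)sin(2t) - 2K_1e^(4t)cos(2t) - 2K_2e^(4t)sin(2t) + K_2e^(4t)cos(2t), x_2(t) = -K_1e^(4t)cos(2t) - K_2e^(4t)sin(2t)

Coefficient matrix A = [[0, 10], [-2, 8]].
Characteristic polynomial det(A - λI) = λ^2 - 8λ + 20 = 0.
Eigenvalues λ = 4 ± 2i (complex conjugate pair).
For λ=4+2i: an eigenvector is (-2,-1) - i(-1,0) = (-2 + i, -1).
A real fundamental pair from Re and Im of e^((4+2i)t)v: X_1 = e^(4t)(cos(2t)·(-2,-1) + sin(2t)·(-1,0)), X_2 = e^(4t)(sin(2t)·(-2,-1) - cos(2t)·(-1,0)).
General solution: K_1X_1 + K_2X_2.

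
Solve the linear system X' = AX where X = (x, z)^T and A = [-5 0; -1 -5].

Coefficient matrix A = [[-5, 0], [-1, -5]].
Characteristic polynomial det(A - λI) = λ^2 + 10λ + 25 = 0.
Single eigenvalue λ = -5 with algebraic multiplicity 2.
Eigenvector v = (0,-1); generalized eigenvector w with (A-λI)w=v is (1,1).
General solution: e^(-5t)[K_1·v + K_2·(t·v + w)].

x(t) = K_2e^(-5t), z(t) = -K_1e^(-5t) - K_2te^(-5t) + K_2e^(-5t)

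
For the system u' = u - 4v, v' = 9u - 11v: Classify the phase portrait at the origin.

A = [[1,-4],[9,-11]]; det(A-λI) = λ^2 + 10λ + 25.
repeated λ = -5 with a single eigenvector.

stable improper node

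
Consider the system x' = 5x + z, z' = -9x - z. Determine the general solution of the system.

Coefficient matrix A = [[5, 1], [-9, -1]].
Characteristic polynomial det(A - λI) = λ^2 - 4λ + 4 = 0.
Single eigenvalue λ = 2 with algebraic multiplicity 2.
Eigenvector v = (-1,3); generalized eigenvector w with (A-λI)w=v is (-1,2).
General solution: e^(2t)[c_1·v + c_2·(t·v + w)].

x(t) = -c_1e^(2t) - c_2te^(2t) - c_2e^(2t), z(t) = 3c_1e^(2t) + 3c_2te^(2t) + 2c_2e^(2t)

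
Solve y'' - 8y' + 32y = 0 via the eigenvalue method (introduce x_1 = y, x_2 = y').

y(t) = K_1e^(4t)cos(4t) + K_2e^(4t)sin(4t)

Let x_1 = y, x_2 = y'. Then x_1' = x_2 and x_2' = -32x_1 + 8x_2.
A = [[0,1],[-32,8]]; det(A-λI) = λ^2 - 8λ + 32.
Eigenvalues λ = 4 ± 4i.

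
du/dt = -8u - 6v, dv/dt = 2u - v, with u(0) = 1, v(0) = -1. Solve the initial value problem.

u(t) = 3e^(-4t) - 2e^(-5t), v(t) = -2e^(-4t) + e^(-5t)

Coefficient matrix A = [[-8, -6], [2, -1]].
Characteristic polynomial det(A - λI) = λ^2 + 9λ + 20 = 0.
Eigenvalues λ = -4, -5.
For λ=-4: (A-λI) row 1 is [-4, -6], so an eigenvector is (-3, 2).
For λ=-5: (A-λI) row 1 is [-3, -6], so an eigenvector is (-2, 1).
General solution: c_1e^(-4t)(-3,2) + c_2e^(-5t)(-2,1).
Applying u(0)=1, v(0)=-1 gives c_1=-1, c_2=1.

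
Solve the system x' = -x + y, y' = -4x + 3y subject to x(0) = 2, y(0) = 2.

x(t) = -2te^(t) + 2e^(t), y(t) = -4te^(t) + 2e^(t)

Coefficient matrix A = [[-1, 1], [-4, 3]].
Characteristic polynomial det(A - λI) = λ^2 - 2λ + 1 = 0.
Single eigenvalue λ = 1 with algebraic multiplicity 2.
Eigenvector v = (-1,-2); generalized eigenvector w with (A-λI)w=v is (2,3).
General solution: e^(t)[C_1·v + C_2·(t·v + w)].
Applying x(0)=2, y(0)=2 gives C_1=2, C_2=2.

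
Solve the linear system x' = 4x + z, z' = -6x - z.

Coefficient matrix A = [[4, 1], [-6, -1]].
Characteristic polynomial det(A - λI) = λ^2 - 3λ + 2 = 0.
Eigenvalues λ = 1, 2.
For λ=1: (A-λI) row 1 is [3, 1], so an eigenvector is (1, -3).
For λ=2: (A-λI) row 1 is [2, 1], so an eigenvector is (1, -2).
General solution: c_1e^(t)(1,-3) + c_2e^(2t)(1,-2).

x(t) = c_1e^(t) + c_2e^(2t), z(t) = -3c_1e^(t) - 2c_2e^(2t)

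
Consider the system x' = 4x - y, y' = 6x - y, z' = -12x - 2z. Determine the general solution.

Coefficient matrix A = [[4, -1, 0], [6, -1, 0], [-12, 0, -2]].
det(A - λI) = 0 gives eigenvalues λ = 2, 1, -2.
For λ=2: eigenvector (1,2,-3).
For λ=1: eigenvector (1,3,-4).
For λ=-2: eigenvector (0,0,1).
General solution: C_1e^(2t)(1,2,-3) + C_2e^(t)(1,3,-4) + C_3e^(-2t)(0,0,1).

x(t) = C_1e^(2t) + C_2e^(t), y(t) = 2C_1e^(2t) + 3C_2e^(t), z(t) = -3C_1e^(2t) - 4C_2e^(t) + C_3e^(-2t)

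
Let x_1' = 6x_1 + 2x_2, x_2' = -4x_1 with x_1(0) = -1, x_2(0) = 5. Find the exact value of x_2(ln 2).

-16

A = [[6,2],[-4,0]]; eigenvalues λ = 2, 4.
Eigenvectors: (1,-2) for λ=2, (-1,1) for λ=4.
From the initial condition, c_1 = -4, c_2 = -3.
x_2(ln 2) = (-4)(2^2)(-2) + (-3)(2^4)(1) = -16.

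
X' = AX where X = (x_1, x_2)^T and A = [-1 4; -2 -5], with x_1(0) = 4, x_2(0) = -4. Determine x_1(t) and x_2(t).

Coefficient matrix A = [[-1, 4], [-2, -5]].
Characteristic polynomial det(A - λI) = λ^2 + 6λ + 13 = 0.
Eigenvalues λ = -3 ± 2i (complex conjugate pair).
For λ=-3+2i: an eigenvector is (1,0) - i(1,-1) = (1 - i, 0 + i).
A real fundamental pair from Re and Im of e^((-3+2i)t)v: X_1 = e^(-3t)(cos(2t)·(1,0) + sin(2t)·(1,-1)), X_2 = e^(-3t)(sin(2t)·(1,0) - cos(2t)·(1,-1)).
General solution: c_1X_1 + c_2X_2.
Applying x_1(0)=4, x_2(0)=-4 gives c_1=0, c_2=-4.

x_1(t) = -4e^(-3t)sin(2t) + 4e^(-3t)cos(2t), x_2(t) = -4e^(-3t)cos(2t)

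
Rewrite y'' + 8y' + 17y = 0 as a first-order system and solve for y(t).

y(t) = C_1e^(-4t)cos(t) + C_2e^(-4t)sin(t)

Let x_1 = y, x_2 = y'. Then x_1' = x_2 and x_2' = -17x_1 - 8x_2.
A = [[0,1],[-17,-8]]; det(A-λI) = λ^2 + 8λ + 17.
Eigenvalues λ = -4 ± i.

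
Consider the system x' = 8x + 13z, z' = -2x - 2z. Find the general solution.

Coefficient matrix A = [[8, 13], [-2, -2]].
Characteristic polynomial det(A - λI) = λ^2 - 6λ + 10 = 0.
Eigenvalues λ = 3 ± i (complex conjugate pair).
For λ=3+i: an eigenvector is (-2,1) - i(3,-1) = (-2 - 3i, 1 + i).
A real fundamental pair from Re and Im of e^((3+i)t)v: X_1 = e^(3t)(cos(t)·(-2,1) + sin(t)·(3,-1)), X_2 = e^(3t)(sin(t)·(-2,1) - cos(t)·(3,-1)).
General solution: c_1X_1 + c_2X_2.

x(t) = 3c_1e^(3t)sin(t) - 2c_1e^(3t)cos(t) - 2c_2e^(3t)sin(t) - 3c_2e^(3t)cos(t), z(t) = -c_1e^(3t)sin(t) + c_1e^(3t)cos(t) + c_2e^(3t)sin(t) + c_2e^(3t)cos(t)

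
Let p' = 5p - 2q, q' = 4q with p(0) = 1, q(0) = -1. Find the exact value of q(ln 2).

A = [[5,-2],[0,4]]; eigenvalues λ = 4, 5.
Eigenvectors: (2,1) for λ=4, (-1,0) for λ=5.
From the initial condition, c_1 = -1, c_2 = -3.
q(ln 2) = (-1)(2^4)(1) + (-3)(2^5)(0) = -16.

-16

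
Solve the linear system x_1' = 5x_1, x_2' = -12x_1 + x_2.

Coefficient matrix A = [[5, 0], [-12, 1]].
Characteristic polynomial det(A - λI) = λ^2 - 6λ + 5 = 0.
Eigenvalues λ = 5, 1.
For λ=5: (A-λI) row 2 is [-12, -4], so an eigenvector is (-1, 3).
For λ=1: (A-λI) row 1 is [4, 0], so an eigenvector is (0, 1).
General solution: c_1e^(5t)(-1,3) + c_2e^(t)(0,1).

x_1(t) = -c_1e^(5t), x_2(t) = 3c_1e^(5t) + c_2e^(t)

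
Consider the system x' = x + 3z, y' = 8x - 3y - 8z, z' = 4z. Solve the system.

Coefficient matrix A = [[1, 0, 3], [8, -3, -8], [0, 0, 4]].
det(A - λI) = 0 gives eigenvalues λ = -3, 1, 4.
For λ=-3: eigenvector (0,-1,0).
For λ=1: eigenvector (1,2,0).
For λ=4: eigenvector (1,0,1).
General solution: c_1e^(-3t)(0,-1,0) + c_2e^(t)(1,2,0) + c_3e^(4t)(1,0,1).

x(t) = c_2e^(t) + c_3e^(4t), y(t) = -c_1e^(-3t) + 2c_2e^(t), z(t) = c_3e^(4t)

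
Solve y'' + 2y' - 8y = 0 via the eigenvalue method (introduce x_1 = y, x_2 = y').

y(t) = c_1e^(-4t) + c_2e^(2t)

Let x_1 = y, x_2 = y'. Then x_1' = x_2 and x_2' = 8x_1 - 2x_2.
A = [[0,1],[8,-2]]; det(A-λI) = λ^2 + 2λ - 8.
Eigenvalues λ = -4, 2 with eigenvectors (1,-4), (1,2).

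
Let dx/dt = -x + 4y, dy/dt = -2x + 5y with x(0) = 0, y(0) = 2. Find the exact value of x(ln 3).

A = [[-1,4],[-2,5]]; eigenvalues λ = 3, 1.
Eigenvectors: (-1,-1) for λ=3, (-2,-1) for λ=1.
From the initial condition, c_1 = -4, c_2 = 2.
x(ln 3) = (-4)(3^3)(-1) + (2)(3^1)(-2) = 96.

96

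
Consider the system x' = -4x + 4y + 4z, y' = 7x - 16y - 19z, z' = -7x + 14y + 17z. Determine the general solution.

Coefficient matrix A = [[-4, 4, 4], [7, -16, -19], [-7, 14, 17]].
det(A - λI) = 0 gives eigenvalues λ = -4, -2, 3.
For λ=-4: eigenvector (1,-1,1).
For λ=-2: eigenvector (2,1,0).
For λ=3: eigenvector (0,-1,1).
General solution: K_1e^(-4t)(1,-1,1) + K_2e^(-2t)(2,1,0) + K_3e^(3t)(0,-1,1).

x(t) = K_1e^(-4t) + 2K_2e^(-2t), y(t) = -K_1e^(-4t) + K_2e^(-2t) - K_3e^(3t), z(t) = K_1e^(-4t) + K_3e^(3t)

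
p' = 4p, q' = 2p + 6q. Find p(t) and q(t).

p(t) = c_1e^(4t), q(t) = -c_1e^(4t) + c_2e^(6t)

Coefficient matrix A = [[4, 0], [2, 6]].
Characteristic polynomial det(A - λI) = λ^2 - 10λ + 24 = 0.
Eigenvalues λ = 4, 6.
For λ=4: (A-λI) row 2 is [2, 2], so an eigenvector is (1, -1).
For λ=6: (A-λI) row 1 is [-2, 0], so an eigenvector is (0, 1).
General solution: c_1e^(4t)(1,-1) + c_2e^(6t)(0,1).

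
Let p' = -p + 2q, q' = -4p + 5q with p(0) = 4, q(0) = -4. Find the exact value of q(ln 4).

A = [[-1,2],[-4,5]]; eigenvalues λ = 3, 1.
Eigenvectors: (1,2) for λ=3, (-1,-1) for λ=1.
From the initial condition, c_1 = -8, c_2 = -12.
q(ln 4) = (-8)(4^3)(2) + (-12)(4^1)(-1) = -976.

-976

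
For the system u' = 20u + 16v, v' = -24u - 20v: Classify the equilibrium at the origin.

A = [[20,16],[-24,-20]]; det(A-λI) = λ^2 - 16.
λ = -4, 4: opposite signs.

saddle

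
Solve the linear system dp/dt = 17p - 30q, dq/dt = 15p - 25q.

p(t) = C_1e^(-4t)sin(3t) + 3C_1e^(-4t)cos(3t) + 3C_2e^(-4t)sin(3t) - C_2e^(-4t)cos(3t), q(t) = C_1e^(-4t)sin(3t) + 2C_1e^(-4t)cos(3t) + 2C_2e^(-4t)sin(3t) - C_2e^(-4t)cos(3t)

Coefficient matrix A = [[17, -30], [15, -25]].
Characteristic polynomial det(A - λI) = λ^2 + 8λ + 25 = 0.
Eigenvalues λ = -4 ± 3i (complex conjugate pair).
For λ=-4+3i: an eigenvector is (3,2) - i(1,1) = (3 - i, 2 - i).
A real fundamental pair from Re and Im of e^((-4+3i)t)v: X_1 = e^(-4t)(cos(3t)·(3,2) + sin(3t)·(1,1)), X_2 = e^(-4t)(sin(3t)·(3,2) - cos(3t)·(1,1)).
General solution: C_1X_1 + C_2X_2.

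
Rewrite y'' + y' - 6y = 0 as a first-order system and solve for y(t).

Let x_1 = y, x_2 = y'. Then x_1' = x_2 and x_2' = 6x_1 - x_2.
A = [[0,1],[6,-1]]; det(A-λI) = λ^2 + λ - 6.
Eigenvalues λ = -3, 2 with eigenvectors (1,-3), (1,2).

y(t) = C_1e^(-3t) + C_2e^(2t)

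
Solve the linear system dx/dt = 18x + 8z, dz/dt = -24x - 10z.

x(t) = -2c_1e^(6t) + c_2e^(2t), z(t) = 3c_1e^(6t) - 2c_2e^(2t)

Coefficient matrix A = [[18, 8], [-24, -10]].
Characteristic polynomial det(A - λI) = λ^2 - 8λ + 12 = 0.
Eigenvalues λ = 6, 2.
For λ=6: (A-λI) row 1 is [12, 8], so an eigenvector is (-2, 3).
For λ=2: (A-λI) row 1 is [16, 8], so an eigenvector is (1, -2).
General solution: c_1e^(6t)(-2,3) + c_2e^(2t)(1,-2).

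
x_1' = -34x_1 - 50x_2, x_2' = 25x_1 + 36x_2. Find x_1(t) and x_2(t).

Coefficient matrix A = [[-34, -50], [25, 36]].
Characteristic polynomial det(A - λI) = λ^2 - 2λ + 26 = 0.
Eigenvalues λ = 1 ± 5i (complex conjugate pair).
For λ=1+5i: an eigenvector is (-1,1) - i(-3,2) = (-1 + 3i, 1 - 2i).
A real fundamental pair from Re and Im of e^((1+5i)t)v: X_1 = e^(t)(cos(5t)·(-1,1) + sin(5t)·(-3,2)), X_2 = e^(t)(sin(5t)·(-1,1) - cos(5t)·(-3,2)).
General solution: c_1X_1 + c_2X_2.

x_1(t) = -3c_1e^(t)sin(5t) - c_1e^(t)cos(5t) - c_2e^(t)sin(5t) + 3c_2e^(t)cos(5t), x_2(t) = 2c_1e^(t)sin(5t) + c_1e^(t)cos(5t) + c_2e^(t)sin(5t) - 2c_2e^(t)cos(5t)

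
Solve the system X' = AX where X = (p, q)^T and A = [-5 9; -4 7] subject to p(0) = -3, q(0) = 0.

p(t) = 18te^(t) - 3e^(t), q(t) = 12te^(t)

Coefficient matrix A = [[-5, 9], [-4, 7]].
Characteristic polynomial det(A - λI) = λ^2 - 2λ + 1 = 0.
Single eigenvalue λ = 1 with algebraic multiplicity 2.
Eigenvector v = (-3,-2); generalized eigenvector w with (A-λI)w=v is (-1,-1).
General solution: e^(t)[K_1·v + K_2·(t·v + w)].
Applying p(0)=-3, q(0)=0 gives K_1=3, K_2=-6.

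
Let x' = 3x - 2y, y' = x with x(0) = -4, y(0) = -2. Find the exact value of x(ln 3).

A = [[3,-2],[1,0]]; eigenvalues λ = 2, 1.
Eigenvectors: (2,1) for λ=2, (-1,-1) for λ=1.
From the initial condition, c_1 = -2, c_2 = 0.
x(ln 3) = (-2)(3^2)(2) + (0)(3^1)(-1) = -36.

-36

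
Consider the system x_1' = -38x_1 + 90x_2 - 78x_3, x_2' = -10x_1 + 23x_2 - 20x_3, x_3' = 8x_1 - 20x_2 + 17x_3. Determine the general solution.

x_1(t) = -2C_1e^(t) + 6C_2e^(3t) + 5C_3e^(-2t), x_2(t) = C_2e^(3t) + 2C_3e^(-2t), x_3(t) = C_1e^(t) - 2C_2e^(3t)

Coefficient matrix A = [[-38, 90, -78], [-10, 23, -20], [8, -20, 17]].
det(A - λI) = 0 gives eigenvalues λ = 1, 3, -2.
For λ=1: eigenvector (-2,0,1).
For λ=3: eigenvector (6,1,-2).
For λ=-2: eigenvector (5,2,0).
General solution: C_1e^(t)(-2,0,1) + C_2e^(3t)(6,1,-2) + C_3e^(-2t)(5,2,0).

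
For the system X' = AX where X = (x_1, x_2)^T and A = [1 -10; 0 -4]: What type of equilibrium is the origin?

saddle

A = [[1,-10],[0,-4]]; det(A-λI) = λ^2 + 3λ - 4.
λ = 1, -4: opposite signs.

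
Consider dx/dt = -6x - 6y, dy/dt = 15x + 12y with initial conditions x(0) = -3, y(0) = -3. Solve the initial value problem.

Coefficient matrix A = [[-6, -6], [15, 12]].
Characteristic polynomial det(A - λI) = λ^2 - 6λ + 18 = 0.
Eigenvalues λ = 3 ± 3i (complex conjugate pair).
For λ=3+3i: an eigenvector is (1,-2) - i(1,-1) = (1 - i, -2 + i).
A real fundamental pair from Re and Im of e^((3+3i)t)v: X_1 = e^(3t)(cos(3t)·(1,-2) + sin(3t)·(1,-1)), X_2 = e^(3t)(sin(3t)·(1,-2) - cos(3t)·(1,-1)).
General solution: K_1X_1 + K_2X_2.
Applying x(0)=-3, y(0)=-3 gives K_1=6, K_2=9.

x(t) = 15e^(3t)sin(3t) - 3e^(3t)cos(3t), y(t) = -24e^(3t)sin(3t) - 3e^(3t)cos(3t)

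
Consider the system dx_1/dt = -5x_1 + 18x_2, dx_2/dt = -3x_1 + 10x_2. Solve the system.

Coefficient matrix A = [[-5, 18], [-3, 10]].
Characteristic polynomial det(A - λI) = λ^2 - 5λ + 4 = 0.
Eigenvalues λ = 1, 4.
For λ=1: (A-λI) row 1 is [-6, 18], so an eigenvector is (-3, -1).
For λ=4: (A-λI) row 1 is [-9, 18], so an eigenvector is (-2, -1).
General solution: C_1e^(t)(-3,-1) + C_2e^(4t)(-2,-1).

x_1(t) = -3C_1e^(t) - 2C_2e^(4t), x_2(t) = -C_1e^(t) - C_2e^(4t)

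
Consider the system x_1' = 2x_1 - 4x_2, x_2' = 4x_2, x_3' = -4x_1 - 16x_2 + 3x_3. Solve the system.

Coefficient matrix A = [[2, -4, 0], [0, 4, 0], [-4, -16, 3]].
det(A - λI) = 0 gives eigenvalues λ = 2, 3, 4.
For λ=2: eigenvector (1,0,4).
For λ=3: eigenvector (0,0,1).
For λ=4: eigenvector (-2,1,-8).
General solution: K_1e^(2t)(1,0,4) + K_2e^(3t)(0,0,1) + K_3e^(4t)(-2,1,-8).

x_1(t) = K_1e^(2t) - 2K_3e^(4t), x_2(t) = K_3e^(4t), x_3(t) = 4K_1e^(2t) + K_2e^(3t) - 8K_3e^(4t)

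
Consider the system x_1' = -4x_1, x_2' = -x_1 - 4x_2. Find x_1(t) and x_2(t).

x_1(t) = C_2e^(-4t), x_2(t) = -C_1e^(-4t) - C_2te^(-4t) + 3C_2e^(-4t)

Coefficient matrix A = [[-4, 0], [-1, -4]].
Characteristic polynomial det(A - λI) = λ^2 + 8λ + 16 = 0.
Single eigenvalue λ = -4 with algebraic multiplicity 2.
Eigenvector v = (0,-1); generalized eigenvector w with (A-λI)w=v is (1,3).
General solution: e^(-4t)[C_1·v + C_2·(t·v + w)].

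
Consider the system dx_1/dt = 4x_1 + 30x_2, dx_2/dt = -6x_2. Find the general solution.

x_1(t) = 3K_1e^(-6t) + K_2e^(4t), x_2(t) = -K_1e^(-6t)

Coefficient matrix A = [[4, 30], [0, -6]].
Characteristic polynomial det(A - λI) = λ^2 + 2λ - 24 = 0.
Eigenvalues λ = -6, 4.
For λ=-6: (A-λI) row 1 is [10, 30], so an eigenvector is (3, -1).
For λ=4: (A-λI) row 1 is [0, 30], so an eigenvector is (1, 0).
General solution: K_1e^(-6t)(3,-1) + K_2e^(4t)(1,0).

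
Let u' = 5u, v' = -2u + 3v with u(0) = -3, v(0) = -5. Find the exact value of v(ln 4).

A = [[5,0],[-2,3]]; eigenvalues λ = 5, 3.
Eigenvectors: (-1,1) for λ=5, (0,-1) for λ=3.
From the initial condition, c_1 = 3, c_2 = 8.
v(ln 4) = (3)(4^5)(1) + (8)(4^3)(-1) = 2560.

2560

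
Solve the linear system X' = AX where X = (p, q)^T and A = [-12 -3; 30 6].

p(t) = c_1e^(-3t)sin(3t) - c_2e^(-3t)cos(3t), q(t) = -3c_1e^(-3t)sin(3t) - c_1e^(-3t)cos(3t) - c_2e^(-3t)sin(3t) + 3c_2e^(-3t)cos(3t)

Coefficient matrix A = [[-12, -3], [30, 6]].
Characteristic polynomial det(A - λI) = λ^2 + 6λ + 18 = 0.
Eigenvalues λ = -3 ± 3i (complex conjugate pair).
For λ=-3+3i: an eigenvector is (0,-1) - i(1,-3) = (0 - i, -1 + 3i).
A real fundamental pair from Re and Im of e^((-3+3i)t)v: X_1 = e^(-3t)(cos(3t)·(0,-1) + sin(3t)·(1,-3)), X_2 = e^(-3t)(sin(3t)·(0,-1) - cos(3t)·(1,-3)).
General solution: c_1X_1 + c_2X_2.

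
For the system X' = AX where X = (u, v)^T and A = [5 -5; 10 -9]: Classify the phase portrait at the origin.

A = [[5,-5],[10,-9]]; det(A-λI) = λ^2 + 4λ + 5.
λ = -2 ± i: negative real part.

stable spiral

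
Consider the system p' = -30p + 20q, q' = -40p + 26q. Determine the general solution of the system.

p(t) = 2c_1e^(-2t)sin(4t) - c_1e^(-2t)cos(4t) - c_2e^(-2t)sin(4t) - 2c_2e^(-2t)cos(4t), q(t) = 3c_1e^(-2t)sin(4t) - c_1e^(-2t)cos(4t) - c_2e^(-2t)sin(4t) - 3c_2e^(-2t)cos(4t)

Coefficient matrix A = [[-30, 20], [-40, 26]].
Characteristic polynomial det(A - λI) = λ^2 + 4λ + 20 = 0.
Eigenvalues λ = -2 ± 4i (complex conjugate pair).
For λ=-2+4i: an eigenvector is (-1,-1) - i(2,3) = (-1 - 2i, -1 - 3i).
A real fundamental pair from Re and Im of e^((-2+4i)t)v: X_1 = e^(-2t)(cos(4t)·(-1,-1) + sin(4t)·(2,3)), X_2 = e^(-2t)(sin(4t)·(-1,-1) - cos(4t)·(2,3)).
General solution: c_1X_1 + c_2X_2.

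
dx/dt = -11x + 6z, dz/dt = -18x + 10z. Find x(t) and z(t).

Coefficient matrix A = [[-11, 6], [-18, 10]].
Characteristic polynomial det(A - λI) = λ^2 + λ - 2 = 0.
Eigenvalues λ = -2, 1.
For λ=-2: (A-λI) row 1 is [-9, 6], so an eigenvector is (2, 3).
For λ=1: (A-λI) row 1 is [-12, 6], so an eigenvector is (1, 2).
General solution: c_1e^(-2t)(2,3) + c_2e^(t)(1,2).

x(t) = 2c_1e^(-2t) + c_2e^(t), z(t) = 3c_1e^(-2t) + 2c_2e^(t)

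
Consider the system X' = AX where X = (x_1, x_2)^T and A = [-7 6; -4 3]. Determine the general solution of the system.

x_1(t) = -3C_1e^(-3t) + C_2e^(-t), x_2(t) = -2C_1e^(-3t) + C_2e^(-t)

Coefficient matrix A = [[-7, 6], [-4, 3]].
Characteristic polynomial det(A - λI) = λ^2 + 4λ + 3 = 0.
Eigenvalues λ = -3, -1.
For λ=-3: (A-λI) row 1 is [-4, 6], so an eigenvector is (-3, -2).
For λ=-1: (A-λI) row 1 is [-6, 6], so an eigenvector is (1, 1).
General solution: C_1e^(-3t)(-3,-2) + C_2e^(-t)(1,1).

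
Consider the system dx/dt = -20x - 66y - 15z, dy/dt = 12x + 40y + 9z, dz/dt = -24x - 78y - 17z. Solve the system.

x(t) = -3K_1e^(4t) + K_2e^(t) - 2K_3e^(-2t), y(t) = 2K_1e^(4t) - K_2e^(t) + K_3e^(-2t), z(t) = -4K_1e^(4t) + 3K_2e^(t) - 2K_3e^(-2t)

Coefficient matrix A = [[-20, -66, -15], [12, 40, 9], [-24, -78, -17]].
det(A - λI) = 0 gives eigenvalues λ = 4, 1, -2.
For λ=4: eigenvector (-3,2,-4).
For λ=1: eigenvector (1,-1,3).
For λ=-2: eigenvector (-2,1,-2).
General solution: K_1e^(4t)(-3,2,-4) + K_2e^(t)(1,-1,3) + K_3e^(-2t)(-2,1,-2).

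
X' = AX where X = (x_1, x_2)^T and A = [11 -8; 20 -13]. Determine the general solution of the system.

Coefficient matrix A = [[11, -8], [20, -13]].
Characteristic polynomial det(A - λI) = λ^2 + 2λ + 17 = 0.
Eigenvalues λ = -1 ± 4i (complex conjugate pair).
For λ=-1+4i: an eigenvector is (1,1) - i(1,2) = (1 - i, 1 - 2i).
A real fundamental pair from Re and Im of e^((-1+4i)t)v: X_1 = e^(-t)(cos(4t)·(1,1) + sin(4t)·(1,2)), X_2 = e^(-t)(sin(4t)·(1,1) - cos(4t)·(1,2)).
General solution: K_1X_1 + K_2X_2.

x_1(t) = K_1e^(-t)sin(4t) + K_1e^(-t)cos(4t) + K_2e^(-t)sin(4t) - K_2e^(-t)cos(4t), x_2(t) = 2K_1e^(-t)sin(4t) + K_1e^(-t)cos(4t) + K_2e^(-t)sin(4t) - 2K_2e^(-t)cos(4t)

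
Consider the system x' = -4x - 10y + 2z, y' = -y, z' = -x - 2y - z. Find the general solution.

x(t) = 2K_1e^(-3t) - 2K_2e^(-t) + K_3e^(-2t), y(t) = K_2e^(-t), z(t) = K_1e^(-3t) + 2K_2e^(-t) + K_3e^(-2t)

Coefficient matrix A = [[-4, -10, 2], [0, -1, 0], [-1, -2, -1]].
det(A - λI) = 0 gives eigenvalues λ = -3, -1, -2.
For λ=-3: eigenvector (2,0,1).
For λ=-1: eigenvector (-2,1,2).
For λ=-2: eigenvector (1,0,1).
General solution: K_1e^(-3t)(2,0,1) + K_2e^(-t)(-2,1,2) + K_3e^(-2t)(1,0,1).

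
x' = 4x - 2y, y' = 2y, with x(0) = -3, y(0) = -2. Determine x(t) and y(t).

Coefficient matrix A = [[4, -2], [0, 2]].
Characteristic polynomial det(A - λI) = λ^2 - 6λ + 8 = 0.
Eigenvalues λ = 4, 2.
For λ=4: (A-λI) row 1 is [0, -2], so an eigenvector is (1, 0).
For λ=2: (A-λI) row 1 is [2, -2], so an eigenvector is (-1, -1).
General solution: K_1e^(4t)(1,0) + K_2e^(2t)(-1,-1).
Applying x(0)=-3, y(0)=-2 gives K_1=-1, K_2=2.

x(t) = -e^(4t) - 2e^(2t), y(t) = -2e^(2t)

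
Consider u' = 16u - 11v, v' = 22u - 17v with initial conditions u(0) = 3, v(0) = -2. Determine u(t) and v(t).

Coefficient matrix A = [[16, -11], [22, -17]].
Characteristic polynomial det(A - λI) = λ^2 + λ - 30 = 0.
Eigenvalues λ = -6, 5.
For λ=-6: (A-λI) row 1 is [22, -11], so an eigenvector is (1, 2).
For λ=5: (A-λI) row 1 is [11, -11], so an eigenvector is (-1, -1).
General solution: c_1e^(-6t)(1,2) + c_2e^(5t)(-1,-1).
Applying u(0)=3, v(0)=-2 gives c_1=-5, c_2=-8.

u(t) = 8e^(5t) - 5e^(-6t), v(t) = 8e^(5t) - 10e^(-6t)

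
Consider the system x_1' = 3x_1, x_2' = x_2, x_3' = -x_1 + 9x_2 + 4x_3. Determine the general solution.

Coefficient matrix A = [[3, 0, 0], [0, 1, 0], [-1, 9, 4]].
det(A - λI) = 0 gives eigenvalues λ = 4, 1, 3.
For λ=4: eigenvector (0,0,1).
For λ=1: eigenvector (0,1,-3).
For λ=3: eigenvector (1,0,1).
General solution: K_1e^(4t)(0,0,1) + K_2e^(t)(0,1,-3) + K_3e^(3t)(1,0,1).

x_1(t) = K_3e^(3t), x_2(t) = K_2e^(t), x_3(t) = K_1e^(4t) - 3K_2e^(t) + K_3e^(3t)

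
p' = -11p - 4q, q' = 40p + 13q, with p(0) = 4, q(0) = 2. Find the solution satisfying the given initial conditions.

Coefficient matrix A = [[-11, -4], [40, 13]].
Characteristic polynomial det(A - λI) = λ^2 - 2λ + 17 = 0.
Eigenvalues λ = 1 ± 4i (complex conjugate pair).
For λ=1+4i: an eigenvector is (-1,3) - i(0,-1) = (-1, 3 + i).
A real fundamental pair from Re and Im of e^((1+4i)t)v: X_1 = e^(t)(cos(4t)·(-1,3) + sin(4t)·(0,-1)), X_2 = e^(t)(sin(4t)·(-1,3) - cos(4t)·(0,-1)).
General solution: c_1X_1 + c_2X_2.
Applying p(0)=4, q(0)=2 gives c_1=-4, c_2=14.

p(t) = -14e^(t)sin(4t) + 4e^(t)cos(4t), q(t) = 46e^(t)sin(4t) + 2e^(t)cos(4t)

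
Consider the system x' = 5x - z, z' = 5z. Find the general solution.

Coefficient matrix A = [[5, -1], [0, 5]].
Characteristic polynomial det(A - λI) = λ^2 - 10λ + 25 = 0.
Single eigenvalue λ = 5 with algebraic multiplicity 2.
Eigenvector v = (1,0); generalized eigenvector w with (A-λI)w=v is (3,-1).
General solution: e^(5t)[C_1·v + C_2·(t·v + w)].

x(t) = C_1e^(5t) + C_2te^(5t) + 3C_2e^(5t), z(t) = -C_2e^(5t)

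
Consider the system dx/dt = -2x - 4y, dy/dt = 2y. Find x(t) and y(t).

Coefficient matrix A = [[-2, -4], [0, 2]].
Characteristic polynomial det(A - λI) = λ^2 - 4 = 0.
Eigenvalues λ = 2, -2.
For λ=2: (A-λI) row 1 is [-4, -4], so an eigenvector is (1, -1).
For λ=-2: (A-λI) row 1 is [0, -4], so an eigenvector is (1, 0).
General solution: C_1e^(2t)(1,-1) + C_2e^(-2t)(1,0).

x(t) = C_1e^(2t) + C_2e^(-2t), y(t) = -C_1e^(2t)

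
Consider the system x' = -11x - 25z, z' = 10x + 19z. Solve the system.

Coefficient matrix A = [[-11, -25], [10, 19]].
Characteristic polynomial det(A - λI) = λ^2 - 8λ + 41 = 0.
Eigenvalues λ = 4 ± 5i (complex conjugate pair).
For λ=4+5i: an eigenvector is (-1,1) - i(-2,1) = (-1 + 2i, 1 - i).
A real fundamental pair from Re and Im of e^((4+5i)t)v: X_1 = e^(4t)(cos(5t)·(-1,1) + sin(5t)·(-2,1)), X_2 = e^(4t)(sin(5t)·(-1,1) - cos(5t)·(-2,1)).
General solution: C_1X_1 + C_2X_2.

x(t) = -2C_1e^(4t)sin(5t) - C_1e^(4t)cos(5t) - C_2e^(4t)sin(5t) + 2C_2e^(4t)cos(5t), z(t) = C_1e^(4t)sin(5t) + C_1e^(4t)cos(5t) + C_2e^(4t)sin(5t) - C_2e^(4t)cos(5t)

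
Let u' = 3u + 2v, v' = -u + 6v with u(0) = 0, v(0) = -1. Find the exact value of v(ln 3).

-405

A = [[3,2],[-1,6]]; eigenvalues λ = 5, 4.
Eigenvectors: (1,1) for λ=5, (-2,-1) for λ=4.
From the initial condition, c_1 = -2, c_2 = -1.
v(ln 3) = (-2)(3^5)(1) + (-1)(3^4)(-1) = -405.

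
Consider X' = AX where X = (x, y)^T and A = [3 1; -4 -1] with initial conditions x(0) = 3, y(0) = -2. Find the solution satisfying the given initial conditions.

Coefficient matrix A = [[3, 1], [-4, -1]].
Characteristic polynomial det(A - λI) = λ^2 - 2λ + 1 = 0.
Single eigenvalue λ = 1 with algebraic multiplicity 2.
Eigenvector v = (-1,2); generalized eigenvector w with (A-λI)w=v is (-1,1).
General solution: e^(t)[c_1·v + c_2·(t·v + w)].
Applying x(0)=3, y(0)=-2 gives c_1=1, c_2=-4.

x(t) = 4te^(t) + 3e^(t), y(t) = -8te^(t) - 2e^(t)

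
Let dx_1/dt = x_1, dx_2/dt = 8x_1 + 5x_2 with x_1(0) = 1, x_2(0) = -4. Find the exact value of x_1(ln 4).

4

A = [[1,0],[8,5]]; eigenvalues λ = 1, 5.
Eigenvectors: (-1,2) for λ=1, (0,1) for λ=5.
From the initial condition, c_1 = -1, c_2 = -2.
x_1(ln 4) = (-1)(4^1)(-1) + (-2)(4^5)(0) = 4.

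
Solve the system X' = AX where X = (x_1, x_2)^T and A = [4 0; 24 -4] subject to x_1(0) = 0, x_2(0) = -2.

Coefficient matrix A = [[4, 0], [24, -4]].
Characteristic polynomial det(A - λI) = λ^2 - 16 = 0.
Eigenvalues λ = 4, -4.
For λ=4: (A-λI) row 2 is [24, -8], so an eigenvector is (1, 3).
For λ=-4: (A-λI) row 1 is [8, 0], so an eigenvector is (0, 1).
General solution: C_1e^(4t)(1,3) + C_2e^(-4t)(0,1).
Applying x_1(0)=0, x_2(0)=-2 gives C_1=0, C_2=-2.

x_1(t) = 0, x_2(t) = -2e^(-4t)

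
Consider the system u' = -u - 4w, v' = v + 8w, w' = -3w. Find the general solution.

Coefficient matrix A = [[-1, 0, -4], [0, 1, 8], [0, 0, -3]].
det(A - λI) = 0 gives eigenvalues λ = 1, -1, -3.
For λ=1: eigenvector (0,1,0).
For λ=-1: eigenvector (1,0,0).
For λ=-3: eigenvector (2,-2,1).
General solution: C_1e^(t)(0,1,0) + C_2e^(-t)(1,0,0) + C_3e^(-3t)(2,-2,1).

u(t) = C_2e^(-t) + 2C_3e^(-3t), v(t) = C_1e^(t) - 2C_3e^(-3t), w(t) = C_3e^(-3t)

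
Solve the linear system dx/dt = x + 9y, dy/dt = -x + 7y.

Coefficient matrix A = [[1, 9], [-1, 7]].
Characteristic polynomial det(A - λI) = λ^2 - 8λ + 16 = 0.
Single eigenvalue λ = 4 with algebraic multiplicity 2.
Eigenvector v = (3,1); generalized eigenvector w with (A-λI)w=v is (-1,0).
General solution: e^(4t)[K_1·v + K_2·(t·v + w)].

x(t) = 3K_1e^(4t) + 3K_2te^(4t) - K_2e^(4t), y(t) = K_1e^(4t) + K_2te^(4t)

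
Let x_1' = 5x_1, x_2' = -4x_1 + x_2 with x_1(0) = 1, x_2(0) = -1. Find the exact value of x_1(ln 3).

243

A = [[5,0],[-4,1]]; eigenvalues λ = 1, 5.
Eigenvectors: (0,1) for λ=1, (1,-1) for λ=5.
From the initial condition, c_1 = 0, c_2 = 1.
x_1(ln 3) = (0)(3^1)(0) + (1)(3^5)(1) = 243.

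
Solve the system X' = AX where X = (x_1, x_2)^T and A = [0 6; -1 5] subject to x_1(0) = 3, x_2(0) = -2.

Coefficient matrix A = [[0, 6], [-1, 5]].
Characteristic polynomial det(A - λI) = λ^2 - 5λ + 6 = 0.
Eigenvalues λ = 3, 2.
For λ=3: (A-λI) row 1 is [-3, 6], so an eigenvector is (2, 1).
For λ=2: (A-λI) row 1 is [-2, 6], so an eigenvector is (3, 1).
General solution: c_1e^(3t)(2,1) + c_2e^(2t)(3,1).
Applying x_1(0)=3, x_2(0)=-2 gives c_1=-9, c_2=7.

x_1(t) = -18e^(3t) + 21e^(2t), x_2(t) = -9e^(3t) + 7e^(2t)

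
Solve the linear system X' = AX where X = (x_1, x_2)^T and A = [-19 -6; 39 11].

Coefficient matrix A = [[-19, -6], [39, 11]].
Characteristic polynomial det(A - λI) = λ^2 + 8λ + 25 = 0.
Eigenvalues λ = -4 ± 3i (complex conjugate pair).
For λ=-4+3i: an eigenvector is (-1,3) - i(-1,2) = (-1 + i, 3 - 2i).
A real fundamental pair from Re and Im of e^((-4+3i)t)v: X_1 = e^(-4t)(cos(3t)·(-1,3) + sin(3t)·(-1,2)), X_2 = e^(-4t)(sin(3t)·(-1,3) - cos(3t)·(-1,2)).
General solution: K_1X_1 + K_2X_2.

x_1(t) = -K_1e^(-4t)sin(3t) - K_1e^(-4t)cos(3t) - K_2e^(-4t)sin(3t) + K_2e^(-4t)cos(3t), x_2(t) = 2K_1e^(-4t)sin(3t) + 3K_1e^(-4t)cos(3t) + 3K_2e^(-4t)sin(3t) - 2K_2e^(-4t)cos(3t)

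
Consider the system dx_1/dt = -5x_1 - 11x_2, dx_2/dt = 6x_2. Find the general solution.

x_1(t) = -C_1e^(6t) + C_2e^(-5t), x_2(t) = C_1e^(6t)

Coefficient matrix A = [[-5, -11], [0, 6]].
Characteristic polynomial det(A - λI) = λ^2 - λ - 30 = 0.
Eigenvalues λ = 6, -5.
For λ=6: (A-λI) row 1 is [-11, -11], so an eigenvector is (-1, 1).
For λ=-5: (A-λI) row 1 is [0, -11], so an eigenvector is (1, 0).
General solution: C_1e^(6t)(-1,1) + C_2e^(-5t)(1,0).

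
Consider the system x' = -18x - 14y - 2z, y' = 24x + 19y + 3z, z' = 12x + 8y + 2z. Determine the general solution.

x(t) = C_1e^(-2t) - 2C_2e^(3t) + 2C_3e^(2t), y(t) = -C_1e^(-2t) + 3C_2e^(3t) - 3C_3e^(2t), z(t) = -C_1e^(-2t) + C_3e^(2t)

Coefficient matrix A = [[-18, -14, -2], [24, 19, 3], [12, 8, 2]].
det(A - λI) = 0 gives eigenvalues λ = -2, 3, 2.
For λ=-2: eigenvector (1,-1,-1).
For λ=3: eigenvector (-2,3,0).
For λ=2: eigenvector (2,-3,1).
General solution: C_1e^(-2t)(1,-1,-1) + C_2e^(3t)(-2,3,0) + C_3e^(2t)(2,-3,1).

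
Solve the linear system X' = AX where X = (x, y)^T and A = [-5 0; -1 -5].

Coefficient matrix A = [[-5, 0], [-1, -5]].
Characteristic polynomial det(A - λI) = λ^2 + 10λ + 25 = 0.
Single eigenvalue λ = -5 with algebraic multiplicity 2.
Eigenvector v = (0,-1); generalized eigenvector w with (A-λI)w=v is (1,3).
General solution: e^(-5t)[K_1·v + K_2·(t·v + w)].

x(t) = K_2e^(-5t), y(t) = -K_1e^(-5t) - K_2te^(-5t) + 3K_2e^(-5t)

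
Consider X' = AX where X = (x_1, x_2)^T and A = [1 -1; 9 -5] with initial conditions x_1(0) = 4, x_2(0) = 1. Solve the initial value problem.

Coefficient matrix A = [[1, -1], [9, -5]].
Characteristic polynomial det(A - λI) = λ^2 + 4λ + 4 = 0.
Single eigenvalue λ = -2 with algebraic multiplicity 2.
Eigenvector v = (-1,-3); generalized eigenvector w with (A-λI)w=v is (-1,-2).
General solution: e^(-2t)[c_1·v + c_2·(t·v + w)].
Applying x_1(0)=4, x_2(0)=1 gives c_1=7, c_2=-11.

x_1(t) = 11te^(-2t) + 4e^(-2t), x_2(t) = 33te^(-2t) + e^(-2t)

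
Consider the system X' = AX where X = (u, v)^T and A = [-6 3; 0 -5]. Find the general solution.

Coefficient matrix A = [[-6, 3], [0, -5]].
Characteristic polynomial det(A - λI) = λ^2 + 11λ + 30 = 0.
Eigenvalues λ = -5, -6.
For λ=-5: (A-λI) row 1 is [-1, 3], so an eigenvector is (-3, -1).
For λ=-6: (A-λI) row 1 is [0, 3], so an eigenvector is (1, 0).
General solution: C_1e^(-5t)(-3,-1) + C_2e^(-6t)(1,0).

u(t) = -3C_1e^(-5t) + C_2e^(-6t), v(t) = -C_1e^(-5t)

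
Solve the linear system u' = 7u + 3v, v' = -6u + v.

u(t) = -c_1e^(4t)cos(3t) - c_2e^(4t)sin(3t), v(t) = c_1e^(4t)sin(3t) + c_1e^(4t)cos(3t) + c_2e^(4t)sin(3t) - c_2e^(4t)cos(3t)

Coefficient matrix A = [[7, 3], [-6, 1]].
Characteristic polynomial det(A - λI) = λ^2 - 8λ + 25 = 0.
Eigenvalues λ = 4 ± 3i (complex conjugate pair).
For λ=4+3i: an eigenvector is (-1,1) - i(0,1) = (-1, 1 - i).
A real fundamental pair from Re and Im of e^((4+3i)t)v: X_1 = e^(4t)(cos(3t)·(-1,1) + sin(3t)·(0,1)), X_2 = e^(4t)(sin(3t)·(-1,1) - cos(3t)·(0,1)).
General solution: c_1X_1 + c_2X_2.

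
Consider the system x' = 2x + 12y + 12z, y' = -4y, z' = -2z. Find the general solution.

x(t) = C_1e^(2t) - 3C_2e^(-2t) - 2C_3e^(-4t), y(t) = C_3e^(-4t), z(t) = C_2e^(-2t)

Coefficient matrix A = [[2, 12, 12], [0, -4, 0], [0, 0, -2]].
det(A - λI) = 0 gives eigenvalues λ = 2, -2, -4.
For λ=2: eigenvector (1,0,0).
For λ=-2: eigenvector (-3,0,1).
For λ=-4: eigenvector (-2,1,0).
General solution: C_1e^(2t)(1,0,0) + C_2e^(-2t)(-3,0,1) + C_3e^(-4t)(-2,1,0).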